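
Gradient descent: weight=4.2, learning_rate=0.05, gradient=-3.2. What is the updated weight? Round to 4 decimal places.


w_new = w_old - lr * gradient
= 4.2 - 0.05 * -3.2
= 4.2 - (-0.16)
= 4.3600

4.3600


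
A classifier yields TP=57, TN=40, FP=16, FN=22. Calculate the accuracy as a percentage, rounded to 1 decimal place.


Accuracy = (TP + TN) / (TP + TN + FP + FN) * 100
= (57 + 40) / (57 + 40 + 16 + 22)
= 97 / 135
= 0.7185
= 71.9%

71.9


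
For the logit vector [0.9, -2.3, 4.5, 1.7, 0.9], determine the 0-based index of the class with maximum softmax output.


Softmax is a monotonic transformation, so it preserves the argmax.
We need to find the index of the maximum logit.
Index 0: 0.9
Index 1: -2.3
Index 2: 4.5
Index 3: 1.7
Index 4: 0.9
Maximum logit = 4.5 at index 2

2


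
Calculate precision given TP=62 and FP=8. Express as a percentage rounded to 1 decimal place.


Precision = TP / (TP + FP) * 100
= 62 / (62 + 8)
= 62 / 70
= 0.8857
= 88.6%

88.6


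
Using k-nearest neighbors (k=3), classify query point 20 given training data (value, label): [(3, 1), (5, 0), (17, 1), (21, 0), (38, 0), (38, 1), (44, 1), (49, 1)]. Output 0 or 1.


Distances from query 20:
Point 21 (class 0): distance = 1
Point 17 (class 1): distance = 3
Point 5 (class 0): distance = 15
K=3 nearest neighbors: classes = [0, 1, 0]
Votes for class 1: 1 / 3
Majority vote => class 0

0


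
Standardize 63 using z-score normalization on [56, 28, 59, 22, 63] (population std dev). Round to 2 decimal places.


Mean = (56 + 28 + 59 + 22 + 63) / 5 = 45.6
Variance = sum((x_i - mean)^2) / n = 291.44
Std = sqrt(291.44) = 17.0716
Z = (x - mean) / std
= (63 - 45.6) / 17.0716
= 17.4 / 17.0716
= 1.02

1.02


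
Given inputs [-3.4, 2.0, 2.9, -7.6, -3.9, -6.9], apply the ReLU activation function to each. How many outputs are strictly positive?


ReLU(x) = max(0, x) for each element:
ReLU(-3.4) = 0
ReLU(2.0) = 2.0
ReLU(2.9) = 2.9
ReLU(-7.6) = 0
ReLU(-3.9) = 0
ReLU(-6.9) = 0
Active neurons (>0): 2

2


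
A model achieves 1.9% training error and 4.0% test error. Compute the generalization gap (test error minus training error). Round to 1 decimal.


Generalization gap = test_error - train_error
= 4.0 - 1.9
= 2.1%
A moderate gap.

2.1


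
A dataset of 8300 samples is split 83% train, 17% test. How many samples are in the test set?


Train samples = 8300 * 83% = 6889
Test samples = 8300 - 6889
= 1411

1411


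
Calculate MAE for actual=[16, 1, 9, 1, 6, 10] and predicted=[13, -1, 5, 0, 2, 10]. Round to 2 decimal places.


Absolute errors: [3, 2, 4, 1, 4, 0]
Sum of absolute errors = 14
MAE = 14 / 6 = 2.33

2.33


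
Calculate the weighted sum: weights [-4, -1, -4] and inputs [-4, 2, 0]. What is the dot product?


Element-wise products:
-4 * -4 = 16
-1 * 2 = -2
-4 * 0 = 0
Sum = 16 + -2 + 0
= 14

14


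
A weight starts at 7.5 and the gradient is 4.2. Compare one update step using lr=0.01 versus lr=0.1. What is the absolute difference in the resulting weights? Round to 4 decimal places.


With lr=0.01: w_new = 7.5 - 0.01 * 4.2 = 7.458
With lr=0.1: w_new = 7.5 - 0.1 * 4.2 = 7.08
Absolute difference = |7.458 - 7.08|
= 0.3780

0.3780


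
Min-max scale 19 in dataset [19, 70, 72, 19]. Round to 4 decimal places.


Min = 19, Max = 72
Range = 72 - 19 = 53
Scaled = (x - min) / (max - min)
= (19 - 19) / 53
= 0 / 53
= 0.0000

0.0000


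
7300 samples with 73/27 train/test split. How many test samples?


Train samples = 7300 * 73% = 5329
Test samples = 7300 - 5329
= 1971

1971


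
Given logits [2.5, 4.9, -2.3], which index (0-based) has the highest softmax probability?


Softmax is a monotonic transformation, so it preserves the argmax.
We need to find the index of the maximum logit.
Index 0: 2.5
Index 1: 4.9
Index 2: -2.3
Maximum logit = 4.9 at index 1

1


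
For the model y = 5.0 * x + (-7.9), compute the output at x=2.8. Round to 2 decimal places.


y = 5.0 * 2.8 + (-7.9)
= 14.0 + (-7.9)
= 6.10

6.10


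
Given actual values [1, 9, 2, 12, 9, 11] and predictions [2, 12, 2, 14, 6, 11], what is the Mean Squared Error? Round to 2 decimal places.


Differences: [-1, -3, 0, -2, 3, 0]
Squared errors: [1, 9, 0, 4, 9, 0]
Sum of squared errors = 23
MSE = 23 / 6 = 3.83

3.83


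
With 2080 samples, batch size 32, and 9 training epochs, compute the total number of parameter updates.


Iterations per epoch = 2080 / 32 = 65
Total updates = iterations_per_epoch * epochs
= 65 * 9
= 585

585


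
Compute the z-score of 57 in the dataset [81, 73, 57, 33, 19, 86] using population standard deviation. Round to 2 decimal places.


Mean = (81 + 73 + 57 + 33 + 19 + 86) / 6 = 58.1667
Variance = sum((x_i - mean)^2) / n = 614.1389
Std = sqrt(614.1389) = 24.7818
Z = (x - mean) / std
= (57 - 58.1667) / 24.7818
= -1.1667 / 24.7818
= -0.05

-0.05


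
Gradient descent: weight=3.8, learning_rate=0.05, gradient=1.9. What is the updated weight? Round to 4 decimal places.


w_new = w_old - lr * gradient
= 3.8 - 0.05 * 1.9
= 3.8 - (0.095)
= 3.7050

3.7050


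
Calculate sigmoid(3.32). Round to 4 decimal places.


sigmoid(z) = 1 / (1 + exp(-z))
exp(-(3.32)) = exp(-3.32) = 0.0362
1 + 0.0362 = 1.0362
1 / 1.0362 = 0.9651

0.9651


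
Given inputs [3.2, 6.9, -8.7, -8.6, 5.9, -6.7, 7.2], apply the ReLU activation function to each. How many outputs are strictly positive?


ReLU(x) = max(0, x) for each element:
ReLU(3.2) = 3.2
ReLU(6.9) = 6.9
ReLU(-8.7) = 0
ReLU(-8.6) = 0
ReLU(5.9) = 5.9
ReLU(-6.7) = 0
ReLU(7.2) = 7.2
Active neurons (>0): 4

4


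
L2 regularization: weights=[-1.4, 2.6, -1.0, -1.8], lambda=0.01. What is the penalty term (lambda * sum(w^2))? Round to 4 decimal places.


Squaring each weight:
(-1.4)^2 = 1.96
2.6^2 = 6.76
(-1.0)^2 = 1.0
(-1.8)^2 = 3.24
Sum of squares = 12.96
Penalty = 0.01 * 12.96 = 0.1296

0.1296


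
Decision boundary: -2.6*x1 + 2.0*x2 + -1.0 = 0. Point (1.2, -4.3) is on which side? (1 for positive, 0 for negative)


Compute -2.6 * 1.2 + 2.0 * -4.3 + -1.0
= -3.12 + -8.6 + -1.0
= -12.72
Since -12.72 < 0, the point is on the negative side.

0


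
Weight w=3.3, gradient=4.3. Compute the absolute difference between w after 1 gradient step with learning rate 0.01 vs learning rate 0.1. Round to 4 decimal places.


With lr=0.01: w_new = 3.3 - 0.01 * 4.3 = 3.257
With lr=0.1: w_new = 3.3 - 0.1 * 4.3 = 2.87
Absolute difference = |3.257 - 2.87|
= 0.3870

0.3870


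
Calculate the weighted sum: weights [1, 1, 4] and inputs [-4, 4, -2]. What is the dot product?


Element-wise products:
1 * -4 = -4
1 * 4 = 4
4 * -2 = -8
Sum = -4 + 4 + -8
= -8

-8


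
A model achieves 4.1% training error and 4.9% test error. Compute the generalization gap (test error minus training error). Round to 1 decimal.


Generalization gap = test_error - train_error
= 4.9 - 4.1
= 0.8%
A small gap suggests good generalization.

0.8


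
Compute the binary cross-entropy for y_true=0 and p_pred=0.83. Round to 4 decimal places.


For y=0: Loss = -log(1-p)
= -log(1 - 0.83)
= -log(0.17)
= -(-1.772)
= 1.7720

1.7720


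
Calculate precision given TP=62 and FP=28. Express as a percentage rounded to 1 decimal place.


Precision = TP / (TP + FP) * 100
= 62 / (62 + 28)
= 62 / 90
= 0.6889
= 68.9%

68.9


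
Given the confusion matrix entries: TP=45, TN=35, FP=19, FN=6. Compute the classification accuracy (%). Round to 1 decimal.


Accuracy = (TP + TN) / (TP + TN + FP + FN) * 100
= (45 + 35) / (45 + 35 + 19 + 6)
= 80 / 105
= 0.7619
= 76.2%

76.2


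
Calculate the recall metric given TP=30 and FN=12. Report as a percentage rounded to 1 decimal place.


Recall = TP / (TP + FN) * 100
= 30 / (30 + 12)
= 30 / 42
= 0.7143
= 71.4%

71.4


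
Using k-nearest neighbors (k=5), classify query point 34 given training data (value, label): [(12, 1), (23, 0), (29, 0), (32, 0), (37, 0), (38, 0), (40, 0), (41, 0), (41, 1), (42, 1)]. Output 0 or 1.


Distances from query 34:
Point 32 (class 0): distance = 2
Point 37 (class 0): distance = 3
Point 38 (class 0): distance = 4
Point 29 (class 0): distance = 5
Point 40 (class 0): distance = 6
K=5 nearest neighbors: classes = [0, 0, 0, 0, 0]
Votes for class 1: 0 / 5
Majority vote => class 0

0


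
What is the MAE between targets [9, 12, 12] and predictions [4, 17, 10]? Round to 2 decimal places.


Absolute errors: [5, 5, 2]
Sum of absolute errors = 12
MAE = 12 / 3 = 4.00

4.00


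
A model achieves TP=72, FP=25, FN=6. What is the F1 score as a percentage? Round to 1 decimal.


Precision = TP / (TP + FP) = 72 / 97 = 0.7423
Recall = TP / (TP + FN) = 72 / 78 = 0.9231
F1 = 2 * P * R / (P + R)
= 2 * 0.7423 * 0.9231 / (0.7423 + 0.9231)
= 1.3703 / 1.6653
= 0.8229
As percentage: 82.3%

82.3


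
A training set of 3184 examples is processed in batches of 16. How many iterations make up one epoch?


Iterations per epoch = dataset_size / batch_size
= 3184 / 16
= 199

199


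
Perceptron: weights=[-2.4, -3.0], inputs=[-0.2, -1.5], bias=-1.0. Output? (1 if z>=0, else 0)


z = w . x + b
= -2.4*-0.2 + -3.0*-1.5 + -1.0
= 0.48 + 4.5 + -1.0
= 4.98 + -1.0
= 3.98
Since z = 3.98 >= 0, output = 1

1


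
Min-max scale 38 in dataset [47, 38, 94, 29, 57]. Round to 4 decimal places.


Min = 29, Max = 94
Range = 94 - 29 = 65
Scaled = (x - min) / (max - min)
= (38 - 29) / 65
= 9 / 65
= 0.1385

0.1385


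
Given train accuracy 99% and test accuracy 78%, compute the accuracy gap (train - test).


Gap = train_accuracy - test_accuracy
= 99 - 78
= 21%
This large gap strongly indicates overfitting.

21


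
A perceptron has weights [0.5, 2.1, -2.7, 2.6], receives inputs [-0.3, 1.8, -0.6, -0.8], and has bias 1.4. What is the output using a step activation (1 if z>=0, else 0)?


z = w . x + b
= 0.5*-0.3 + 2.1*1.8 + -2.7*-0.6 + 2.6*-0.8 + 1.4
= -0.15 + 3.78 + 1.62 + -2.08 + 1.4
= 3.17 + 1.4
= 4.57
Since z = 4.57 >= 0, output = 1

1


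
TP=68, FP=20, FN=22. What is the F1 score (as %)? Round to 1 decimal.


Precision = TP / (TP + FP) = 68 / 88 = 0.7727
Recall = TP / (TP + FN) = 68 / 90 = 0.7556
F1 = 2 * P * R / (P + R)
= 2 * 0.7727 * 0.7556 / (0.7727 + 0.7556)
= 1.1677 / 1.5283
= 0.764
As percentage: 76.4%

76.4


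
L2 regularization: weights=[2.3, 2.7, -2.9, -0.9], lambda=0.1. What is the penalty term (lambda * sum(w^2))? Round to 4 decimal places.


Squaring each weight:
2.3^2 = 5.29
2.7^2 = 7.29
(-2.9)^2 = 8.41
(-0.9)^2 = 0.81
Sum of squares = 21.8
Penalty = 0.1 * 21.8 = 2.1800

2.1800


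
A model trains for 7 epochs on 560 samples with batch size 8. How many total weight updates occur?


Iterations per epoch = 560 / 8 = 70
Total updates = iterations_per_epoch * epochs
= 70 * 7
= 490

490


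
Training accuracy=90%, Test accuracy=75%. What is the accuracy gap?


Gap = train_accuracy - test_accuracy
= 90 - 75
= 15%
This gap suggests the model is overfitting.

15


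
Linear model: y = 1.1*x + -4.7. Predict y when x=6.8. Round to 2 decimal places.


y = 1.1 * 6.8 + (-4.7)
= 7.48 + (-4.7)
= 2.78

2.78


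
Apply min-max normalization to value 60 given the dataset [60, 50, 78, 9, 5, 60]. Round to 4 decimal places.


Min = 5, Max = 78
Range = 78 - 5 = 73
Scaled = (x - min) / (max - min)
= (60 - 5) / 73
= 55 / 73
= 0.7534

0.7534


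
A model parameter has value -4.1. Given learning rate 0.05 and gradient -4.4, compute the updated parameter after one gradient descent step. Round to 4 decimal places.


w_new = w_old - lr * gradient
= -4.1 - 0.05 * -4.4
= -4.1 - (-0.22)
= -3.8800

-3.8800


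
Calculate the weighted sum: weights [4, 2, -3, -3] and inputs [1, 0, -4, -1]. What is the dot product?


Element-wise products:
4 * 1 = 4
2 * 0 = 0
-3 * -4 = 12
-3 * -1 = 3
Sum = 4 + 0 + 12 + 3
= 19

19


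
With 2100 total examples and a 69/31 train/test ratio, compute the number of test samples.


Train samples = 2100 * 69% = 1449
Test samples = 2100 - 1449
= 651

651


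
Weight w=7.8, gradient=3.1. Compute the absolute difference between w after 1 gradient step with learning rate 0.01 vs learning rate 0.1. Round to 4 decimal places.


With lr=0.01: w_new = 7.8 - 0.01 * 3.1 = 7.769
With lr=0.1: w_new = 7.8 - 0.1 * 3.1 = 7.49
Absolute difference = |7.769 - 7.49|
= 0.2790

0.2790


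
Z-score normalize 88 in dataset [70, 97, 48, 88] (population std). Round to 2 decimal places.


Mean = (70 + 97 + 48 + 88) / 4 = 75.75
Variance = sum((x_i - mean)^2) / n = 351.1875
Std = sqrt(351.1875) = 18.74
Z = (x - mean) / std
= (88 - 75.75) / 18.74
= 12.25 / 18.74
= 0.65

0.65


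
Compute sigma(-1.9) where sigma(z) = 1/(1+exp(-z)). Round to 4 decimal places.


sigmoid(z) = 1 / (1 + exp(-z))
exp(-(-1.9)) = exp(1.9) = 6.6859
1 + 6.6859 = 7.6859
1 / 7.6859 = 0.1301

0.1301


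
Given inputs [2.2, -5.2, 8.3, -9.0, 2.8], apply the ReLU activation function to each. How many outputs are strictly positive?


ReLU(x) = max(0, x) for each element:
ReLU(2.2) = 2.2
ReLU(-5.2) = 0
ReLU(8.3) = 8.3
ReLU(-9.0) = 0
ReLU(2.8) = 2.8
Active neurons (>0): 3

3


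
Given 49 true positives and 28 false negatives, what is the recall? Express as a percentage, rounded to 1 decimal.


Recall = TP / (TP + FN) * 100
= 49 / (49 + 28)
= 49 / 77
= 0.6364
= 63.6%

63.6


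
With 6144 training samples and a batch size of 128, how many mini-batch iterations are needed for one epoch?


Iterations per epoch = dataset_size / batch_size
= 6144 / 128
= 48

48


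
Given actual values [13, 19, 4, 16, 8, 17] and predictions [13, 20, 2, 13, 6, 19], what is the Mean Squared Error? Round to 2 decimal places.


Differences: [0, -1, 2, 3, 2, -2]
Squared errors: [0, 1, 4, 9, 4, 4]
Sum of squared errors = 22
MSE = 22 / 6 = 3.67

3.67


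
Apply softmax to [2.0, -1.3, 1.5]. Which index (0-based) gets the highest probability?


Softmax is a monotonic transformation, so it preserves the argmax.
We need to find the index of the maximum logit.
Index 0: 2.0
Index 1: -1.3
Index 2: 1.5
Maximum logit = 2.0 at index 0

0


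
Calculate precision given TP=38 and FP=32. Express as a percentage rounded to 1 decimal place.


Precision = TP / (TP + FP) * 100
= 38 / (38 + 32)
= 38 / 70
= 0.5429
= 54.3%

54.3


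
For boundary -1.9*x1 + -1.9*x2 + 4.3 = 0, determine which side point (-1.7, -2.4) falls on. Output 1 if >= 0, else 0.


Compute -1.9 * -1.7 + -1.9 * -2.4 + 4.3
= 3.23 + 4.56 + 4.3
= 12.09
Since 12.09 >= 0, the point is on the positive side.

1


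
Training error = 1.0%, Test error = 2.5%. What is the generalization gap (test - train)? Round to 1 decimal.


Generalization gap = test_error - train_error
= 2.5 - 1.0
= 1.5%
A small gap suggests good generalization.

1.5


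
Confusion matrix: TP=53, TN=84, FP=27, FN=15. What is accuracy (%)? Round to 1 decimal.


Accuracy = (TP + TN) / (TP + TN + FP + FN) * 100
= (53 + 84) / (53 + 84 + 27 + 15)
= 137 / 179
= 0.7654
= 76.5%

76.5


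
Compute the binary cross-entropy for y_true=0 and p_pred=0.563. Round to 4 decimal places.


For y=0: Loss = -log(1-p)
= -log(1 - 0.563)
= -log(0.437)
= -(-0.8278)
= 0.8278

0.8278


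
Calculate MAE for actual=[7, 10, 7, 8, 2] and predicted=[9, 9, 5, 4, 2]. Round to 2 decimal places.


Absolute errors: [2, 1, 2, 4, 0]
Sum of absolute errors = 9
MAE = 9 / 5 = 1.80

1.80


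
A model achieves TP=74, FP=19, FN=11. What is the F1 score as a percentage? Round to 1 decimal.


Precision = TP / (TP + FP) = 74 / 93 = 0.7957
Recall = TP / (TP + FN) = 74 / 85 = 0.8706
F1 = 2 * P * R / (P + R)
= 2 * 0.7957 * 0.8706 / (0.7957 + 0.8706)
= 1.3855 / 1.6663
= 0.8315
As percentage: 83.1%

83.1


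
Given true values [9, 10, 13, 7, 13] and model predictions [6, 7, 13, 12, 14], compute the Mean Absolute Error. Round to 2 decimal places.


Absolute errors: [3, 3, 0, 5, 1]
Sum of absolute errors = 12
MAE = 12 / 5 = 2.40

2.40


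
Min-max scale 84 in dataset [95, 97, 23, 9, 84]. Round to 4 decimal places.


Min = 9, Max = 97
Range = 97 - 9 = 88
Scaled = (x - min) / (max - min)
= (84 - 9) / 88
= 75 / 88
= 0.8523

0.8523


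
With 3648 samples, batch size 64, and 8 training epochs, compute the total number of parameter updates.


Iterations per epoch = 3648 / 64 = 57
Total updates = iterations_per_epoch * epochs
= 57 * 8
= 456

456


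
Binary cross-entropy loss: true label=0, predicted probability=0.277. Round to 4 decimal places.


For y=0: Loss = -log(1-p)
= -log(1 - 0.277)
= -log(0.723)
= -(-0.3243)
= 0.3243

0.3243


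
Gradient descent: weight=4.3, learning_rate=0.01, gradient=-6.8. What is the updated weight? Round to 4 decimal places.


w_new = w_old - lr * gradient
= 4.3 - 0.01 * -6.8
= 4.3 - (-0.068)
= 4.3680

4.3680


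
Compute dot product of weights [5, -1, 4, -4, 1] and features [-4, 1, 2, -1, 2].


Element-wise products:
5 * -4 = -20
-1 * 1 = -1
4 * 2 = 8
-4 * -1 = 4
1 * 2 = 2
Sum = -20 + -1 + 8 + 4 + 2
= -7

-7


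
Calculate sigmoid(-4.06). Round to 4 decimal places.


sigmoid(z) = 1 / (1 + exp(-z))
exp(-(-4.06)) = exp(4.06) = 57.9743
1 + 57.9743 = 58.9743
1 / 58.9743 = 0.0170

0.0170


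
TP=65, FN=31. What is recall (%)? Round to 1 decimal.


Recall = TP / (TP + FN) * 100
= 65 / (65 + 31)
= 65 / 96
= 0.6771
= 67.7%

67.7


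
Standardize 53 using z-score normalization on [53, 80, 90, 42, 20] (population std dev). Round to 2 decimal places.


Mean = (53 + 80 + 90 + 42 + 20) / 5 = 57.0
Variance = sum((x_i - mean)^2) / n = 645.6
Std = sqrt(645.6) = 25.4087
Z = (x - mean) / std
= (53 - 57.0) / 25.4087
= -4.0 / 25.4087
= -0.16

-0.16


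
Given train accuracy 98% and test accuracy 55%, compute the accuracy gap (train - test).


Gap = train_accuracy - test_accuracy
= 98 - 55
= 43%
This large gap strongly indicates overfitting.

43


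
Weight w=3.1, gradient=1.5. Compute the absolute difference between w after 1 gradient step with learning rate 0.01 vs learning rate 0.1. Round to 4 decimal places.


With lr=0.01: w_new = 3.1 - 0.01 * 1.5 = 3.085
With lr=0.1: w_new = 3.1 - 0.1 * 1.5 = 2.95
Absolute difference = |3.085 - 2.95|
= 0.1350

0.1350


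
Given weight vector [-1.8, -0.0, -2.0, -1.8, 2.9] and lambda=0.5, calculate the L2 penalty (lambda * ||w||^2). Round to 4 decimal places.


Squaring each weight:
(-1.8)^2 = 3.24
(-0.0)^2 = 0.0
(-2.0)^2 = 4.0
(-1.8)^2 = 3.24
2.9^2 = 8.41
Sum of squares = 18.89
Penalty = 0.5 * 18.89 = 9.4450

9.4450


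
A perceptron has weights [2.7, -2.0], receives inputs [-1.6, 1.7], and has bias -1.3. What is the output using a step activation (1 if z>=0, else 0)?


z = w . x + b
= 2.7*-1.6 + -2.0*1.7 + -1.3
= -4.32 + -3.4 + -1.3
= -7.72 + -1.3
= -9.02
Since z = -9.02 < 0, output = 0

0


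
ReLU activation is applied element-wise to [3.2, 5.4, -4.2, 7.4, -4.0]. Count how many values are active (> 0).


ReLU(x) = max(0, x) for each element:
ReLU(3.2) = 3.2
ReLU(5.4) = 5.4
ReLU(-4.2) = 0
ReLU(7.4) = 7.4
ReLU(-4.0) = 0
Active neurons (>0): 3

3


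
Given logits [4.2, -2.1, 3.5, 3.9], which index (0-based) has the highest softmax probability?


Softmax is a monotonic transformation, so it preserves the argmax.
We need to find the index of the maximum logit.
Index 0: 4.2
Index 1: -2.1
Index 2: 3.5
Index 3: 3.9
Maximum logit = 4.2 at index 0

0


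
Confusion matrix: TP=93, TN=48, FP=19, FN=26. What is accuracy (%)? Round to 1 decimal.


Accuracy = (TP + TN) / (TP + TN + FP + FN) * 100
= (93 + 48) / (93 + 48 + 19 + 26)
= 141 / 186
= 0.7581
= 75.8%

75.8


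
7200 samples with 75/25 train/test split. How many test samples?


Train samples = 7200 * 75% = 5400
Test samples = 7200 - 5400
= 1800

1800


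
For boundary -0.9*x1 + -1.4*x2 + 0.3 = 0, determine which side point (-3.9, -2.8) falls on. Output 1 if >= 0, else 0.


Compute -0.9 * -3.9 + -1.4 * -2.8 + 0.3
= 3.51 + 3.92 + 0.3
= 7.73
Since 7.73 >= 0, the point is on the positive side.

1


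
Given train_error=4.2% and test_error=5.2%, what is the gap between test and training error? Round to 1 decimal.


Generalization gap = test_error - train_error
= 5.2 - 4.2
= 1.0%
A small gap suggests good generalization.

1.0


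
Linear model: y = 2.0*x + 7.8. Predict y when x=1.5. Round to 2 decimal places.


y = 2.0 * 1.5 + (7.8)
= 3.0 + (7.8)
= 10.80

10.80


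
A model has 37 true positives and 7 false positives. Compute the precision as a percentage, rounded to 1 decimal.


Precision = TP / (TP + FP) * 100
= 37 / (37 + 7)
= 37 / 44
= 0.8409
= 84.1%

84.1


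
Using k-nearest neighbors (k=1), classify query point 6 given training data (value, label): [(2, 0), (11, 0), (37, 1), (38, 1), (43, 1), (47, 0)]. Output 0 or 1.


Distances from query 6:
Point 2 (class 0): distance = 4
K=1 nearest neighbors: classes = [0]
Votes for class 1: 0 / 1
Majority vote => class 0

0


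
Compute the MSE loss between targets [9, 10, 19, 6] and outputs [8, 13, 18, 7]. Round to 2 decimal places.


Differences: [1, -3, 1, -1]
Squared errors: [1, 9, 1, 1]
Sum of squared errors = 12
MSE = 12 / 4 = 3.00

3.00


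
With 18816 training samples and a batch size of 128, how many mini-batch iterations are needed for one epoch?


Iterations per epoch = dataset_size / batch_size
= 18816 / 128
= 147

147


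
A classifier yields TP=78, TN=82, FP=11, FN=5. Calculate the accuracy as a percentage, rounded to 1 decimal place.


Accuracy = (TP + TN) / (TP + TN + FP + FN) * 100
= (78 + 82) / (78 + 82 + 11 + 5)
= 160 / 176
= 0.9091
= 90.9%

90.9


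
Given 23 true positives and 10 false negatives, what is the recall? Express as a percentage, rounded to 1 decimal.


Recall = TP / (TP + FN) * 100
= 23 / (23 + 10)
= 23 / 33
= 0.697
= 69.7%

69.7


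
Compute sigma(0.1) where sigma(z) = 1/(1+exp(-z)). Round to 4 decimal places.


sigmoid(z) = 1 / (1 + exp(-z))
exp(-(0.1)) = exp(-0.1) = 0.9048
1 + 0.9048 = 1.9048
1 / 1.9048 = 0.5250

0.5250


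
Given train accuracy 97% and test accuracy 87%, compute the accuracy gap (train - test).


Gap = train_accuracy - test_accuracy
= 97 - 87
= 10%
This moderate gap may indicate mild overfitting.

10


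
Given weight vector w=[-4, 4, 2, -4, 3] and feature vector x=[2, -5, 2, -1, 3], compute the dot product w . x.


Element-wise products:
-4 * 2 = -8
4 * -5 = -20
2 * 2 = 4
-4 * -1 = 4
3 * 3 = 9
Sum = -8 + -20 + 4 + 4 + 9
= -11

-11


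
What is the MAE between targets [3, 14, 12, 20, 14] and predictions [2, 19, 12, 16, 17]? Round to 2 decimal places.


Absolute errors: [1, 5, 0, 4, 3]
Sum of absolute errors = 13
MAE = 13 / 5 = 2.60

2.60


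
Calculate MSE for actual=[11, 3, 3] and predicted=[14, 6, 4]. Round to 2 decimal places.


Differences: [-3, -3, -1]
Squared errors: [9, 9, 1]
Sum of squared errors = 19
MSE = 19 / 3 = 6.33

6.33


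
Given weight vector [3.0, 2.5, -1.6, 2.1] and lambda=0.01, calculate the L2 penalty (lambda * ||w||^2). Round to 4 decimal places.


Squaring each weight:
3.0^2 = 9.0
2.5^2 = 6.25
(-1.6)^2 = 2.56
2.1^2 = 4.41
Sum of squares = 22.22
Penalty = 0.01 * 22.22 = 0.2222

0.2222


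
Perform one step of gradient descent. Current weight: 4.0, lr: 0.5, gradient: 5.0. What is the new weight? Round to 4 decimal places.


w_new = w_old - lr * gradient
= 4.0 - 0.5 * 5.0
= 4.0 - (2.5)
= 1.5000

1.5000


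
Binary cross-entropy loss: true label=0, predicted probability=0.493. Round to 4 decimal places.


For y=0: Loss = -log(1-p)
= -log(1 - 0.493)
= -log(0.507)
= -(-0.6792)
= 0.6792

0.6792


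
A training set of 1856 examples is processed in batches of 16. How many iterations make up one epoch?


Iterations per epoch = dataset_size / batch_size
= 1856 / 16
= 116

116


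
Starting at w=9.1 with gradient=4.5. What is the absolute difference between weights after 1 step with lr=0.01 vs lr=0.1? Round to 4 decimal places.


With lr=0.01: w_new = 9.1 - 0.01 * 4.5 = 9.055
With lr=0.1: w_new = 9.1 - 0.1 * 4.5 = 8.65
Absolute difference = |9.055 - 8.65|
= 0.4050

0.4050


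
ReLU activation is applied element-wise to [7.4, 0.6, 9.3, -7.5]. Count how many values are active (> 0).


ReLU(x) = max(0, x) for each element:
ReLU(7.4) = 7.4
ReLU(0.6) = 0.6
ReLU(9.3) = 9.3
ReLU(-7.5) = 0
Active neurons (>0): 3

3


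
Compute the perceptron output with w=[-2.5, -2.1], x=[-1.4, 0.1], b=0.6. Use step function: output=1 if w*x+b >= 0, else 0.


z = w . x + b
= -2.5*-1.4 + -2.1*0.1 + 0.6
= 3.5 + -0.21 + 0.6
= 3.29 + 0.6
= 3.89
Since z = 3.89 >= 0, output = 1

1


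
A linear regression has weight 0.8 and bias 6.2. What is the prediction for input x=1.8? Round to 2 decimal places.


y = 0.8 * 1.8 + (6.2)
= 1.44 + (6.2)
= 7.64

7.64


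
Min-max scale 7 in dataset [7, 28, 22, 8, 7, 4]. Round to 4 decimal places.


Min = 4, Max = 28
Range = 28 - 4 = 24
Scaled = (x - min) / (max - min)
= (7 - 4) / 24
= 3 / 24
= 0.1250

0.1250


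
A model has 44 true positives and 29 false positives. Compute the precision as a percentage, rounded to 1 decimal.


Precision = TP / (TP + FP) * 100
= 44 / (44 + 29)
= 44 / 73
= 0.6027
= 60.3%

60.3


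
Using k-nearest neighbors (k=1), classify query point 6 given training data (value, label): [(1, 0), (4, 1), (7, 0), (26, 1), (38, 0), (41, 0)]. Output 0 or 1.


Distances from query 6:
Point 7 (class 0): distance = 1
K=1 nearest neighbors: classes = [0]
Votes for class 1: 0 / 1
Majority vote => class 0

0


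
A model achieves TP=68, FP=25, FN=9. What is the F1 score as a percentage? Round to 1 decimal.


Precision = TP / (TP + FP) = 68 / 93 = 0.7312
Recall = TP / (TP + FN) = 68 / 77 = 0.8831
F1 = 2 * P * R / (P + R)
= 2 * 0.7312 * 0.8831 / (0.7312 + 0.8831)
= 1.2914 / 1.6143
= 0.8
As percentage: 80.0%

80.0


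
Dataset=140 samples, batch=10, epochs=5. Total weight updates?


Iterations per epoch = 140 / 10 = 14
Total updates = iterations_per_epoch * epochs
= 14 * 5
= 70

70


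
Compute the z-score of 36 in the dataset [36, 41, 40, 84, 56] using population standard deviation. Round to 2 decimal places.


Mean = (36 + 41 + 40 + 84 + 56) / 5 = 51.4
Variance = sum((x_i - mean)^2) / n = 311.84
Std = sqrt(311.84) = 17.659
Z = (x - mean) / std
= (36 - 51.4) / 17.659
= -15.4 / 17.659
= -0.87

-0.87


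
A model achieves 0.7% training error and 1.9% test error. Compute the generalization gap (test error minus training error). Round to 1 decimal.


Generalization gap = test_error - train_error
= 1.9 - 0.7
= 1.2%
A small gap suggests good generalization.

1.2


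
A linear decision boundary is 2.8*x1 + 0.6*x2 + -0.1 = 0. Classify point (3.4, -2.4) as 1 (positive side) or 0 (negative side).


Compute 2.8 * 3.4 + 0.6 * -2.4 + -0.1
= 9.52 + -1.44 + -0.1
= 7.98
Since 7.98 >= 0, the point is on the positive side.

1


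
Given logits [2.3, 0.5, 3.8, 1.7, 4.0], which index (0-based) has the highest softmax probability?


Softmax is a monotonic transformation, so it preserves the argmax.
We need to find the index of the maximum logit.
Index 0: 2.3
Index 1: 0.5
Index 2: 3.8
Index 3: 1.7
Index 4: 4.0
Maximum logit = 4.0 at index 4

4


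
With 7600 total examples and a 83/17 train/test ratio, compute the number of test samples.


Train samples = 7600 * 83% = 6308
Test samples = 7600 - 6308
= 1292

1292


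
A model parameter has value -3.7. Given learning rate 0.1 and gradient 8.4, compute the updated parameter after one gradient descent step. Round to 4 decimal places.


w_new = w_old - lr * gradient
= -3.7 - 0.1 * 8.4
= -3.7 - (0.84)
= -4.5400

-4.5400


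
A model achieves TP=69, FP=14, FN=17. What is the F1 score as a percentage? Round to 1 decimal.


Precision = TP / (TP + FP) = 69 / 83 = 0.8313
Recall = TP / (TP + FN) = 69 / 86 = 0.8023
F1 = 2 * P * R / (P + R)
= 2 * 0.8313 * 0.8023 / (0.8313 + 0.8023)
= 1.334 / 1.6337
= 0.8166
As percentage: 81.7%

81.7


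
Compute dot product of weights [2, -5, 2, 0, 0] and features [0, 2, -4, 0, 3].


Element-wise products:
2 * 0 = 0
-5 * 2 = -10
2 * -4 = -8
0 * 0 = 0
0 * 3 = 0
Sum = 0 + -10 + -8 + 0 + 0
= -18

-18


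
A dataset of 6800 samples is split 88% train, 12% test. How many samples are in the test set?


Train samples = 6800 * 88% = 5984
Test samples = 6800 - 5984
= 816

816


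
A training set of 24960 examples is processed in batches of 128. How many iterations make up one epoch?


Iterations per epoch = dataset_size / batch_size
= 24960 / 128
= 195

195


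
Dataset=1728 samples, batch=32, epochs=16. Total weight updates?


Iterations per epoch = 1728 / 32 = 54
Total updates = iterations_per_epoch * epochs
= 54 * 16
= 864

864


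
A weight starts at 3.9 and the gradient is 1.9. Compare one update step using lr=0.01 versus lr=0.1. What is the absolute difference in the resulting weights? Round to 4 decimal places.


With lr=0.01: w_new = 3.9 - 0.01 * 1.9 = 3.881
With lr=0.1: w_new = 3.9 - 0.1 * 1.9 = 3.71
Absolute difference = |3.881 - 3.71|
= 0.1710

0.1710


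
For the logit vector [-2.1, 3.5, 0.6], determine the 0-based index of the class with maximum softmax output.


Softmax is a monotonic transformation, so it preserves the argmax.
We need to find the index of the maximum logit.
Index 0: -2.1
Index 1: 3.5
Index 2: 0.6
Maximum logit = 3.5 at index 1

1


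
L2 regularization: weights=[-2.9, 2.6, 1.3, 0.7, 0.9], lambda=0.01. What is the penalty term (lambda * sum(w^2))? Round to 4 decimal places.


Squaring each weight:
(-2.9)^2 = 8.41
2.6^2 = 6.76
1.3^2 = 1.69
0.7^2 = 0.49
0.9^2 = 0.81
Sum of squares = 18.16
Penalty = 0.01 * 18.16 = 0.1816

0.1816


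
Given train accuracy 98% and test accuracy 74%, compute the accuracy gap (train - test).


Gap = train_accuracy - test_accuracy
= 98 - 74
= 24%
This large gap strongly indicates overfitting.

24


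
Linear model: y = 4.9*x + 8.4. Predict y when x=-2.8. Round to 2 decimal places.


y = 4.9 * -2.8 + (8.4)
= -13.72 + (8.4)
= -5.32

-5.32


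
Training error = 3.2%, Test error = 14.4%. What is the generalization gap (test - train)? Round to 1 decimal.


Generalization gap = test_error - train_error
= 14.4 - 3.2
= 11.2%
A large gap suggests overfitting.

11.2


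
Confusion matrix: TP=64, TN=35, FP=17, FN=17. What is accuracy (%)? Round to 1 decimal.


Accuracy = (TP + TN) / (TP + TN + FP + FN) * 100
= (64 + 35) / (64 + 35 + 17 + 17)
= 99 / 133
= 0.7444
= 74.4%

74.4


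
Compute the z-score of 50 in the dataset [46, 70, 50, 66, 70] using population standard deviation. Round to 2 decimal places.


Mean = (46 + 70 + 50 + 66 + 70) / 5 = 60.4
Variance = sum((x_i - mean)^2) / n = 106.24
Std = sqrt(106.24) = 10.3073
Z = (x - mean) / std
= (50 - 60.4) / 10.3073
= -10.4 / 10.3073
= -1.01

-1.01


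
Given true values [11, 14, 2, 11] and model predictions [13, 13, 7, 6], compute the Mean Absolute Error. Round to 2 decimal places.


Absolute errors: [2, 1, 5, 5]
Sum of absolute errors = 13
MAE = 13 / 4 = 3.25

3.25


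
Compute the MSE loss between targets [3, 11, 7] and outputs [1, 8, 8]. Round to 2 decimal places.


Differences: [2, 3, -1]
Squared errors: [4, 9, 1]
Sum of squared errors = 14
MSE = 14 / 3 = 4.67

4.67


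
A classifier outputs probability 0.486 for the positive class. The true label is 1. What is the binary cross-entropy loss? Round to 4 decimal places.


For y=1: Loss = -log(p)
= -log(0.486)
= -(-0.7215)
= 0.7215

0.7215


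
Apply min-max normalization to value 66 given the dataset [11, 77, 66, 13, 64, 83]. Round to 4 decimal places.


Min = 11, Max = 83
Range = 83 - 11 = 72
Scaled = (x - min) / (max - min)
= (66 - 11) / 72
= 55 / 72
= 0.7639

0.7639


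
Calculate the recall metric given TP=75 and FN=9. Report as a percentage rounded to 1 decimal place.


Recall = TP / (TP + FN) * 100
= 75 / (75 + 9)
= 75 / 84
= 0.8929
= 89.3%

89.3


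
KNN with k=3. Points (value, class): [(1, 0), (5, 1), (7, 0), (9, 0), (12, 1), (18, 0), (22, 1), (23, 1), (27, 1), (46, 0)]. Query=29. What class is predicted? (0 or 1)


Distances from query 29:
Point 27 (class 1): distance = 2
Point 23 (class 1): distance = 6
Point 22 (class 1): distance = 7
K=3 nearest neighbors: classes = [1, 1, 1]
Votes for class 1: 3 / 3
Majority vote => class 1

1


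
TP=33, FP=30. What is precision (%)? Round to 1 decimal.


Precision = TP / (TP + FP) * 100
= 33 / (33 + 30)
= 33 / 63
= 0.5238
= 52.4%

52.4


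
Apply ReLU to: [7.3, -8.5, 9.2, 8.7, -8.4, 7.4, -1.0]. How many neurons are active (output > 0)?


ReLU(x) = max(0, x) for each element:
ReLU(7.3) = 7.3
ReLU(-8.5) = 0
ReLU(9.2) = 9.2
ReLU(8.7) = 8.7
ReLU(-8.4) = 0
ReLU(7.4) = 7.4
ReLU(-1.0) = 0
Active neurons (>0): 4

4


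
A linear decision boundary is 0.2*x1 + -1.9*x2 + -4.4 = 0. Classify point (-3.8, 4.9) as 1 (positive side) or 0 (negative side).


Compute 0.2 * -3.8 + -1.9 * 4.9 + -4.4
= -0.76 + -9.31 + -4.4
= -14.47
Since -14.47 < 0, the point is on the negative side.

0


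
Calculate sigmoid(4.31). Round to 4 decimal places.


sigmoid(z) = 1 / (1 + exp(-z))
exp(-(4.31)) = exp(-4.31) = 0.0134
1 + 0.0134 = 1.0134
1 / 1.0134 = 0.9867

0.9867


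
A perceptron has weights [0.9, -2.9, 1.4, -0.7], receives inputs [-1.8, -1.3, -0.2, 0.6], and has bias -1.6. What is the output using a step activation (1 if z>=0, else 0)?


z = w . x + b
= 0.9*-1.8 + -2.9*-1.3 + 1.4*-0.2 + -0.7*0.6 + -1.6
= -1.62 + 3.77 + -0.28 + -0.42 + -1.6
= 1.45 + -1.6
= -0.15
Since z = -0.15 < 0, output = 0

0


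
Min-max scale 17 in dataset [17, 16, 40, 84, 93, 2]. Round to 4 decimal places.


Min = 2, Max = 93
Range = 93 - 2 = 91
Scaled = (x - min) / (max - min)
= (17 - 2) / 91
= 15 / 91
= 0.1648

0.1648


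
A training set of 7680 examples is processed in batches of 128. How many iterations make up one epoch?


Iterations per epoch = dataset_size / batch_size
= 7680 / 128
= 60

60


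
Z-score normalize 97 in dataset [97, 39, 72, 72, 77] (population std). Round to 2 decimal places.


Mean = (97 + 39 + 72 + 72 + 77) / 5 = 71.4
Variance = sum((x_i - mean)^2) / n = 347.44
Std = sqrt(347.44) = 18.6397
Z = (x - mean) / std
= (97 - 71.4) / 18.6397
= 25.6 / 18.6397
= 1.37

1.37


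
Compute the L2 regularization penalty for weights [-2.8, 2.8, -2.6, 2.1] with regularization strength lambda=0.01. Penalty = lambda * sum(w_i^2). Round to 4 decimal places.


Squaring each weight:
(-2.8)^2 = 7.84
2.8^2 = 7.84
(-2.6)^2 = 6.76
2.1^2 = 4.41
Sum of squares = 26.85
Penalty = 0.01 * 26.85 = 0.2685

0.2685


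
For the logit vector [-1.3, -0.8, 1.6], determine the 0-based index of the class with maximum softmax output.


Softmax is a monotonic transformation, so it preserves the argmax.
We need to find the index of the maximum logit.
Index 0: -1.3
Index 1: -0.8
Index 2: 1.6
Maximum logit = 1.6 at index 2

2


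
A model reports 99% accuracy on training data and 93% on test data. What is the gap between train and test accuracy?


Gap = train_accuracy - test_accuracy
= 99 - 93
= 6%
This moderate gap may indicate mild overfitting.

6


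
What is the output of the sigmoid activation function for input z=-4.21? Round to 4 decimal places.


sigmoid(z) = 1 / (1 + exp(-z))
exp(-(-4.21)) = exp(4.21) = 67.3565
1 + 67.3565 = 68.3565
1 / 68.3565 = 0.0146

0.0146


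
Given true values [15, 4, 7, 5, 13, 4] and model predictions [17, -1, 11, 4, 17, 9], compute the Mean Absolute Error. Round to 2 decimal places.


Absolute errors: [2, 5, 4, 1, 4, 5]
Sum of absolute errors = 21
MAE = 21 / 6 = 3.50

3.50


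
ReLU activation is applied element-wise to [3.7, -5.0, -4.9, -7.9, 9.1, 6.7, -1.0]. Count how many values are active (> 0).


ReLU(x) = max(0, x) for each element:
ReLU(3.7) = 3.7
ReLU(-5.0) = 0
ReLU(-4.9) = 0
ReLU(-7.9) = 0
ReLU(9.1) = 9.1
ReLU(6.7) = 6.7
ReLU(-1.0) = 0
Active neurons (>0): 3

3


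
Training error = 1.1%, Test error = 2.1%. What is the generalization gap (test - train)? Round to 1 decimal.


Generalization gap = test_error - train_error
= 2.1 - 1.1
= 1.0%
A small gap suggests good generalization.

1.0


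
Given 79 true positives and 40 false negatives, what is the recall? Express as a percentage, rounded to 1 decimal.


Recall = TP / (TP + FN) * 100
= 79 / (79 + 40)
= 79 / 119
= 0.6639
= 66.4%

66.4


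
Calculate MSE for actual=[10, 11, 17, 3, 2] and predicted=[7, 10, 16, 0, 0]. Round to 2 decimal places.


Differences: [3, 1, 1, 3, 2]
Squared errors: [9, 1, 1, 9, 4]
Sum of squared errors = 24
MSE = 24 / 5 = 4.80

4.80


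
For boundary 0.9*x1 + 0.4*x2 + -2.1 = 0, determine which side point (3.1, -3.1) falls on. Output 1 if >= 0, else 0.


Compute 0.9 * 3.1 + 0.4 * -3.1 + -2.1
= 2.79 + -1.24 + -2.1
= -0.55
Since -0.55 < 0, the point is on the negative side.

0


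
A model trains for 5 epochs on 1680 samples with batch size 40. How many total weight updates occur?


Iterations per epoch = 1680 / 40 = 42
Total updates = iterations_per_epoch * epochs
= 42 * 5
= 210

210


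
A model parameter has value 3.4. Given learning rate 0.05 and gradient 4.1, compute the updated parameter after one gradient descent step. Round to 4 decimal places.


w_new = w_old - lr * gradient
= 3.4 - 0.05 * 4.1
= 3.4 - (0.205)
= 3.1950

3.1950


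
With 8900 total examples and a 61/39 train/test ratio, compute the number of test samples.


Train samples = 8900 * 61% = 5429
Test samples = 8900 - 5429
= 3471

3471


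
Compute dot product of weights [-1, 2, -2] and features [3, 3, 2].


Element-wise products:
-1 * 3 = -3
2 * 3 = 6
-2 * 2 = -4
Sum = -3 + 6 + -4
= -1

-1


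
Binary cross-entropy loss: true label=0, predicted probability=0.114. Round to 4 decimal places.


For y=0: Loss = -log(1-p)
= -log(1 - 0.114)
= -log(0.886)
= -(-0.121)
= 0.1210

0.1210


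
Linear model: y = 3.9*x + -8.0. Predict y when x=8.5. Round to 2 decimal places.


y = 3.9 * 8.5 + (-8.0)
= 33.15 + (-8.0)
= 25.15

25.15


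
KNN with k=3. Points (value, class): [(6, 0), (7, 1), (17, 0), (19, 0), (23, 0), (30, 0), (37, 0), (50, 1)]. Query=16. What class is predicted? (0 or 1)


Distances from query 16:
Point 17 (class 0): distance = 1
Point 19 (class 0): distance = 3
Point 23 (class 0): distance = 7
K=3 nearest neighbors: classes = [0, 0, 0]
Votes for class 1: 0 / 3
Majority vote => class 0

0


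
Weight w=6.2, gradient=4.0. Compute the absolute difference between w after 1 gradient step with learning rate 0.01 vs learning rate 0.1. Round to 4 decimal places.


With lr=0.01: w_new = 6.2 - 0.01 * 4.0 = 6.16
With lr=0.1: w_new = 6.2 - 0.1 * 4.0 = 5.8
Absolute difference = |6.16 - 5.8|
= 0.3600

0.3600


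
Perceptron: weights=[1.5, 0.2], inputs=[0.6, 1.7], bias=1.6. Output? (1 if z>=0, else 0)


z = w . x + b
= 1.5*0.6 + 0.2*1.7 + 1.6
= 0.9 + 0.34 + 1.6
= 1.24 + 1.6
= 2.84
Since z = 2.84 >= 0, output = 1

1


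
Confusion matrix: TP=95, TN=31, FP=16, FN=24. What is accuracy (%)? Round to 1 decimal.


Accuracy = (TP + TN) / (TP + TN + FP + FN) * 100
= (95 + 31) / (95 + 31 + 16 + 24)
= 126 / 166
= 0.759
= 75.9%

75.9


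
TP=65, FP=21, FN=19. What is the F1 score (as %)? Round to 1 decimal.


Precision = TP / (TP + FP) = 65 / 86 = 0.7558
Recall = TP / (TP + FN) = 65 / 84 = 0.7738
F1 = 2 * P * R / (P + R)
= 2 * 0.7558 * 0.7738 / (0.7558 + 0.7738)
= 1.1697 / 1.5296
= 0.7647
As percentage: 76.5%

76.5


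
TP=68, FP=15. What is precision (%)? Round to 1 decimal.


Precision = TP / (TP + FP) * 100
= 68 / (68 + 15)
= 68 / 83
= 0.8193
= 81.9%

81.9


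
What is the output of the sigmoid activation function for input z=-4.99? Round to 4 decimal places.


sigmoid(z) = 1 / (1 + exp(-z))
exp(-(-4.99)) = exp(4.99) = 146.9364
1 + 146.9364 = 147.9364
1 / 147.9364 = 0.0068

0.0068


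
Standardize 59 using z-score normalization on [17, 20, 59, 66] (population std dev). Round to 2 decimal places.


Mean = (17 + 20 + 59 + 66) / 4 = 40.5
Variance = sum((x_i - mean)^2) / n = 491.25
Std = sqrt(491.25) = 22.1642
Z = (x - mean) / std
= (59 - 40.5) / 22.1642
= 18.5 / 22.1642
= 0.83

0.83
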